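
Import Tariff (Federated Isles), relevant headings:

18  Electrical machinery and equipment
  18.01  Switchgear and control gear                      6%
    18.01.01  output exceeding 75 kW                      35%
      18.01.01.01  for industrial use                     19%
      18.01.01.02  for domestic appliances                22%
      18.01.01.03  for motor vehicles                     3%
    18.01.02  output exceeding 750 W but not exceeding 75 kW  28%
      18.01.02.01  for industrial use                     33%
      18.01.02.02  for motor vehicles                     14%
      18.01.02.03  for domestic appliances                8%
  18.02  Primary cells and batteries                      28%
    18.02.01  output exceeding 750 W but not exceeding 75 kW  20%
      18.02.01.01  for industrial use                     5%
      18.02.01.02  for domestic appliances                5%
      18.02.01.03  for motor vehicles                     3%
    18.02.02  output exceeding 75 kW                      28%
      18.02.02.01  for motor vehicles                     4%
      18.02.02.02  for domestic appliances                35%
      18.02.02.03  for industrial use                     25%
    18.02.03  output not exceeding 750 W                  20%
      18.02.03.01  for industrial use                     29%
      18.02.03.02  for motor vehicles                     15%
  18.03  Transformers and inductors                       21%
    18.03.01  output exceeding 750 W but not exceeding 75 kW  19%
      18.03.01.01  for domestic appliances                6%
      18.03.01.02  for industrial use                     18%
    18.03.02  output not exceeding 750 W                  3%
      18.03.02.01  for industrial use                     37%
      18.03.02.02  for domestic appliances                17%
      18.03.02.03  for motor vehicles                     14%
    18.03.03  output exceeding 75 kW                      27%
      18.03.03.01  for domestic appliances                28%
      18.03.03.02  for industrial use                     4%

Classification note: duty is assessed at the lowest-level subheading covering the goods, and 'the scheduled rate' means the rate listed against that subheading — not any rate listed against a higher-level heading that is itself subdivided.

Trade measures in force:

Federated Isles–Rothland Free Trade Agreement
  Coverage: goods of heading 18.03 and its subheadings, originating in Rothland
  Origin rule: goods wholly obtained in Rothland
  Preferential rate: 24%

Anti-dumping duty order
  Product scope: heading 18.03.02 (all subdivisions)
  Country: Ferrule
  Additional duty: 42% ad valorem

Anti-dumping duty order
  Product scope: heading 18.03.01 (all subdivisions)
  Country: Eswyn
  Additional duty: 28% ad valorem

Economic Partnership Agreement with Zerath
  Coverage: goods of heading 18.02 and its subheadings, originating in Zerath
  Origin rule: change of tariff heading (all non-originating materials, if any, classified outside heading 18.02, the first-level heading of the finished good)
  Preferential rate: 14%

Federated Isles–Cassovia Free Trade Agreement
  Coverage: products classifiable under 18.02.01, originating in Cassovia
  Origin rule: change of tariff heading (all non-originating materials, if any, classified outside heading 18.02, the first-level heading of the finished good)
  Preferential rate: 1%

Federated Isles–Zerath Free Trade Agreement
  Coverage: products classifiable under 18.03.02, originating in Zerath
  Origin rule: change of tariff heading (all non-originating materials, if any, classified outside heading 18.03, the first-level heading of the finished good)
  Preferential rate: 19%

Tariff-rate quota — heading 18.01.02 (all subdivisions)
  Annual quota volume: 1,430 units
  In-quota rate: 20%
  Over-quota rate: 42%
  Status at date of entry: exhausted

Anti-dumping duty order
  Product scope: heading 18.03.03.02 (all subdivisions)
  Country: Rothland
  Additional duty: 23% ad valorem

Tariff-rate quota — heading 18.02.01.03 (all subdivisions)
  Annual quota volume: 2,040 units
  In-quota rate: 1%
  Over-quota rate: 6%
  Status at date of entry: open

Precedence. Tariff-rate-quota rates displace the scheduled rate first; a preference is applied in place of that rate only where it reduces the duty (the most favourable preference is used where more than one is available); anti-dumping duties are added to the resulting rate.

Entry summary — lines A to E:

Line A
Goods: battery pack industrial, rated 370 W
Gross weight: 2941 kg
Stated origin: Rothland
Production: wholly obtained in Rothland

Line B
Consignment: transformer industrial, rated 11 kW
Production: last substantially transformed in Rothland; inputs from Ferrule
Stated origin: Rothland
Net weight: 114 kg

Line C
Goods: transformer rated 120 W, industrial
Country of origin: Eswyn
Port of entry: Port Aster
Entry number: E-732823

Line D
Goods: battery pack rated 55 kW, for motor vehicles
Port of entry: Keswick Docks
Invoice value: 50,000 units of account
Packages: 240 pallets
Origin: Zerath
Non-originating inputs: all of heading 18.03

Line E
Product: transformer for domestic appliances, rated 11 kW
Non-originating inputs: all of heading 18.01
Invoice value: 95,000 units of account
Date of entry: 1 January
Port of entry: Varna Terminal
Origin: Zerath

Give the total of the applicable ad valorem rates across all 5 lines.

91%

Line A: battery pack → 18.02; rated 370 W → 18.02.03; industrial → 18.02.03.01. Scheduled 29%. Rothland agreement on 18.03: 18.02.03.01 not covered. → 29%.
Line B: transformer → 18.03; rated 11 kW → 18.03.01; industrial → 18.03.01.02. Scheduled 18%. Rothland agreement on 18.03: not wholly obtained. → 18%.
Line C: transformer → 18.03; rated 120 W → 18.03.02; industrial → 18.03.02.01. Scheduled 37%. No special measure applies. → 37%.
Line D: battery pack → 18.02; rated 55 kW → 18.02.01; for motor vehicles → 18.02.01.03. Scheduled 3%. quota on 18.02.01.03 open → in-quota 1%; Zerath agreement on 18.02: CTH met → 14% available; Zerath agreement on 18.03.02: 18.02.01.03 not covered; preference 14% not lower than 1% → no reduction. → 1%.
Line E: transformer → 18.03; rated 11 kW → 18.03.01; for domestic appliances → 18.03.01.01. Scheduled 6%. Zerath agreement on 18.02: 18.03.01.01 not covered; Zerath agreement on 18.03.02: 18.03.01.01 not covered. → 6%.
Sum: 29% + 18% + 37% + 1% + 6% = 91%.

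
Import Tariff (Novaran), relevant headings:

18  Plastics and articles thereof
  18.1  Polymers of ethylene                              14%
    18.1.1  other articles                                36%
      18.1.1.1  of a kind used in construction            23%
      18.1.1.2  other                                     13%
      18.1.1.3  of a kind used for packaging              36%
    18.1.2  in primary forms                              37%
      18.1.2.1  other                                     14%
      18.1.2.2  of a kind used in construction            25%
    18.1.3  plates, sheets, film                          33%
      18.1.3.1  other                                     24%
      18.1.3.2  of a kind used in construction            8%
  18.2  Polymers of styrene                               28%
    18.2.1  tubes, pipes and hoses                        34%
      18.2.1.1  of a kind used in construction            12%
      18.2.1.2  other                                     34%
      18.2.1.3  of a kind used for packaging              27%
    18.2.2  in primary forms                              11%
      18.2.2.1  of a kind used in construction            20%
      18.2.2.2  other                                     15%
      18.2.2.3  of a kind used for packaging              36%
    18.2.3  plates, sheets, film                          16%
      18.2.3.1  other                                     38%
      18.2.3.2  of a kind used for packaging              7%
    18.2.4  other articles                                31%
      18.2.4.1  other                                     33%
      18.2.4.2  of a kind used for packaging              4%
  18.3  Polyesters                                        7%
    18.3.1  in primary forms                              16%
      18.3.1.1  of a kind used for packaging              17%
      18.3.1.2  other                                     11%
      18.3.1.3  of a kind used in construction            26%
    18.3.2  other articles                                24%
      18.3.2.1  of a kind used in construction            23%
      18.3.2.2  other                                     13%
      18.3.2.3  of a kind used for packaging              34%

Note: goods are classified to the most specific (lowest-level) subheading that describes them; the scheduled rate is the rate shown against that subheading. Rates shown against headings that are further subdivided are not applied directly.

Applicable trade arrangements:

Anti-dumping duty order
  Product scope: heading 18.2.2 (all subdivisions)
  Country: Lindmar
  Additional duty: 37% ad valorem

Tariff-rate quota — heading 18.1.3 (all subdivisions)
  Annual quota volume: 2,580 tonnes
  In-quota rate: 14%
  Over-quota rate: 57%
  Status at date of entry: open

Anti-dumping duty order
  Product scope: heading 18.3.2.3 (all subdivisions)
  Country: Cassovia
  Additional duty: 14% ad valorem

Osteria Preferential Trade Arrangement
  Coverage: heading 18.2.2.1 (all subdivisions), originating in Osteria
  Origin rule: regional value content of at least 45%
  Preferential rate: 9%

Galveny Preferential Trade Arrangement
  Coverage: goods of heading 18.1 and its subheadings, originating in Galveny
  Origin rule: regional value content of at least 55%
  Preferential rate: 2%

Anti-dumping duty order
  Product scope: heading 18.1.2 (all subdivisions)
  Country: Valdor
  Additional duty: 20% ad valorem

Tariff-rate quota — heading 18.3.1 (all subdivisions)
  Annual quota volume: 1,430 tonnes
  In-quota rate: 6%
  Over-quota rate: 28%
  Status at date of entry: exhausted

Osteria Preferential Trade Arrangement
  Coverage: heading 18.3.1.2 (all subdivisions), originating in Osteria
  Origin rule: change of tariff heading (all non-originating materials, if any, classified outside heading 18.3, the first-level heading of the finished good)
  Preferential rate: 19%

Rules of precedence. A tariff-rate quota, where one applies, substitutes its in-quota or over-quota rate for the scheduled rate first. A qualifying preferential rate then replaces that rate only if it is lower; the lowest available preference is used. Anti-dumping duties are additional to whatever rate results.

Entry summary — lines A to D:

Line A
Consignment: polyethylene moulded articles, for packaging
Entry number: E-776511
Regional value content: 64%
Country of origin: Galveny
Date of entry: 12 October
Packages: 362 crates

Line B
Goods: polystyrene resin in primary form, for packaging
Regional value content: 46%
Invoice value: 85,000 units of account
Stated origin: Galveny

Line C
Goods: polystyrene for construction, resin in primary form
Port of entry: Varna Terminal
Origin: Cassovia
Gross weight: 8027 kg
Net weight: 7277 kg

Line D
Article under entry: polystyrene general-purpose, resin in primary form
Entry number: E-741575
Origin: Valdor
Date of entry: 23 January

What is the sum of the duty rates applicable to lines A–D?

73%

Line A: polyethylene → 18.1; moulded articles → 18.1.1; for packaging → 18.1.1.3. Scheduled 36%. Galveny agreement on 18.1: RVC ≥ 55% → 2% available; preferential 2%. → 2%.
Line B: polystyrene → 18.2; resin in primary form → 18.2.2; for packaging → 18.2.2.3. Scheduled 36%. Galveny agreement on 18.1: 18.2.2.3 not covered. → 36%.
Line C: polystyrene → 18.2; resin in primary form → 18.2.2; for construction → 18.2.2.1. Scheduled 20%. No special measure applies. → 20%.
Line D: polystyrene → 18.2; resin in primary form → 18.2.2; general-purpose → 18.2.2.2. Scheduled 15%. No special measure applies. → 15%.
Sum: 2% + 36% + 20% + 15% = 73%.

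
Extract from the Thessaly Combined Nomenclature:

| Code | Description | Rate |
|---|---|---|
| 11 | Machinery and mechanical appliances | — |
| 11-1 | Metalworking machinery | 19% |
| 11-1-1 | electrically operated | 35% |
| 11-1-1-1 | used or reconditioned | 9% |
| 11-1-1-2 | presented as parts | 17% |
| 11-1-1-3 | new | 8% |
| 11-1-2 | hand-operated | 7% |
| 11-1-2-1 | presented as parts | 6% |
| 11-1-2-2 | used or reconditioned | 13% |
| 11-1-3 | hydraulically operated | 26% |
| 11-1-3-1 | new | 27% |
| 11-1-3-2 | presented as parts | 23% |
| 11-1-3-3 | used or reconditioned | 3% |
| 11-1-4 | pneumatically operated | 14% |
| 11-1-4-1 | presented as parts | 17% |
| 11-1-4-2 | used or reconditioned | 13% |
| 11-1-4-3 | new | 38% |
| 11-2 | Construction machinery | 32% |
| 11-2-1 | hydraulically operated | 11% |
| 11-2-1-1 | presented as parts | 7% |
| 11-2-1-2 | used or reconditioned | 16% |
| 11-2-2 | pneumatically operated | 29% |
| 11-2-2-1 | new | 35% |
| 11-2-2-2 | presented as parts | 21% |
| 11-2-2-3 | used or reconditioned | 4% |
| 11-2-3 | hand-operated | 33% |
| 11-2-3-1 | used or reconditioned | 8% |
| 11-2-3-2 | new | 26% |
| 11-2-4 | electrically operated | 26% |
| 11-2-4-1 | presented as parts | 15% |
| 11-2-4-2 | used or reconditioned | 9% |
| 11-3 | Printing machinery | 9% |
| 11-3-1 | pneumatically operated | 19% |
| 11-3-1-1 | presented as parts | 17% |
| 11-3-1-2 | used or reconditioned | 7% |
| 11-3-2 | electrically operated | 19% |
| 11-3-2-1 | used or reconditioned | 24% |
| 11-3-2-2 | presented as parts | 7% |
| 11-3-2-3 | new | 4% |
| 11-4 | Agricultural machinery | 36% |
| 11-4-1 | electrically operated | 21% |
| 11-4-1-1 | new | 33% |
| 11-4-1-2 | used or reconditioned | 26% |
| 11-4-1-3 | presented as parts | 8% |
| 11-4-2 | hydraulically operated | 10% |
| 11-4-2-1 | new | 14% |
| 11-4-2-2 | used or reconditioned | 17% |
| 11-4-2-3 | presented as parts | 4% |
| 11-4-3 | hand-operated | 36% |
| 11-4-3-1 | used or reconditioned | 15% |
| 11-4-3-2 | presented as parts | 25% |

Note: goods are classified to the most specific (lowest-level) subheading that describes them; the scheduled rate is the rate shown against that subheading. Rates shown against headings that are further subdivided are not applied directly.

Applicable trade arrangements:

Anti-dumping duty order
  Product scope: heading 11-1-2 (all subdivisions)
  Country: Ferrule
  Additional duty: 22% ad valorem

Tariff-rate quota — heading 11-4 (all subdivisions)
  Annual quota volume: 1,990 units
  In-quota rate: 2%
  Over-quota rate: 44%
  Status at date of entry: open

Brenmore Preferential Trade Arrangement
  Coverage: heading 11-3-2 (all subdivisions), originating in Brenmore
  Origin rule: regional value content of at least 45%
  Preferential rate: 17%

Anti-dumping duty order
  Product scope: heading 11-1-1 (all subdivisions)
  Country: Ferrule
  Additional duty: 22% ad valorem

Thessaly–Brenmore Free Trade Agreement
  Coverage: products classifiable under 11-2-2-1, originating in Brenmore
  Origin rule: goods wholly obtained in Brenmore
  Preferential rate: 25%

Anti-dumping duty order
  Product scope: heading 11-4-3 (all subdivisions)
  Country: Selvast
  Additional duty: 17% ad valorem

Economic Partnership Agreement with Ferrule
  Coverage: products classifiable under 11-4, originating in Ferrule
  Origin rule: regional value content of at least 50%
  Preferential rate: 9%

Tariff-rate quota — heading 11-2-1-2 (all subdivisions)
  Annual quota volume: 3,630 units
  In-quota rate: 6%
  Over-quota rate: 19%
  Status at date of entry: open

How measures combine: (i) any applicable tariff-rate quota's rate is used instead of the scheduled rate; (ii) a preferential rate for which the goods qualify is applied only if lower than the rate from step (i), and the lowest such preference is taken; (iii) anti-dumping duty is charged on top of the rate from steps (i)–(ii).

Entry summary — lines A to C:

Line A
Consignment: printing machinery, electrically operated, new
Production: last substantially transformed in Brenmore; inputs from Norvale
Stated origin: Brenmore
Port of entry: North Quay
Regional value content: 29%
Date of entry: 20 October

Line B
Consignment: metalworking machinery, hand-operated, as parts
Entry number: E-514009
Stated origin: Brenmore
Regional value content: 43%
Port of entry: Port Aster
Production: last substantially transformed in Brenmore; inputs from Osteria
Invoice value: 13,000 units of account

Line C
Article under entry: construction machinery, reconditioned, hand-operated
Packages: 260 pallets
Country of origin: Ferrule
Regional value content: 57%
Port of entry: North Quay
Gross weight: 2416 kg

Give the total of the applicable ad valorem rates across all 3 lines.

18%

Line A: printing → 11-3; electrically operated → 11-3-2; new → 11-3-2-3. Scheduled 4%. Brenmore agreement on 11-3-2: RVC < 45%; Brenmore agreement on 11-2-2-1: 11-3-2-3 not covered. → 4%.
Line B: metalworking → 11-1; hand-operated → 11-1-2; as parts → 11-1-2-1. Scheduled 6%. Brenmore agreement on 11-3-2: 11-1-2-1 not covered; Brenmore agreement on 11-2-2-1: 11-1-2-1 not covered. → 6%.
Line C: construction → 11-2; hand-operated → 11-2-3; reconditioned → 11-2-3-1. Scheduled 8%. Ferrule agreement on 11-4: 11-2-3-1 not covered. → 8%.
Sum: 4% + 6% + 8% = 18%.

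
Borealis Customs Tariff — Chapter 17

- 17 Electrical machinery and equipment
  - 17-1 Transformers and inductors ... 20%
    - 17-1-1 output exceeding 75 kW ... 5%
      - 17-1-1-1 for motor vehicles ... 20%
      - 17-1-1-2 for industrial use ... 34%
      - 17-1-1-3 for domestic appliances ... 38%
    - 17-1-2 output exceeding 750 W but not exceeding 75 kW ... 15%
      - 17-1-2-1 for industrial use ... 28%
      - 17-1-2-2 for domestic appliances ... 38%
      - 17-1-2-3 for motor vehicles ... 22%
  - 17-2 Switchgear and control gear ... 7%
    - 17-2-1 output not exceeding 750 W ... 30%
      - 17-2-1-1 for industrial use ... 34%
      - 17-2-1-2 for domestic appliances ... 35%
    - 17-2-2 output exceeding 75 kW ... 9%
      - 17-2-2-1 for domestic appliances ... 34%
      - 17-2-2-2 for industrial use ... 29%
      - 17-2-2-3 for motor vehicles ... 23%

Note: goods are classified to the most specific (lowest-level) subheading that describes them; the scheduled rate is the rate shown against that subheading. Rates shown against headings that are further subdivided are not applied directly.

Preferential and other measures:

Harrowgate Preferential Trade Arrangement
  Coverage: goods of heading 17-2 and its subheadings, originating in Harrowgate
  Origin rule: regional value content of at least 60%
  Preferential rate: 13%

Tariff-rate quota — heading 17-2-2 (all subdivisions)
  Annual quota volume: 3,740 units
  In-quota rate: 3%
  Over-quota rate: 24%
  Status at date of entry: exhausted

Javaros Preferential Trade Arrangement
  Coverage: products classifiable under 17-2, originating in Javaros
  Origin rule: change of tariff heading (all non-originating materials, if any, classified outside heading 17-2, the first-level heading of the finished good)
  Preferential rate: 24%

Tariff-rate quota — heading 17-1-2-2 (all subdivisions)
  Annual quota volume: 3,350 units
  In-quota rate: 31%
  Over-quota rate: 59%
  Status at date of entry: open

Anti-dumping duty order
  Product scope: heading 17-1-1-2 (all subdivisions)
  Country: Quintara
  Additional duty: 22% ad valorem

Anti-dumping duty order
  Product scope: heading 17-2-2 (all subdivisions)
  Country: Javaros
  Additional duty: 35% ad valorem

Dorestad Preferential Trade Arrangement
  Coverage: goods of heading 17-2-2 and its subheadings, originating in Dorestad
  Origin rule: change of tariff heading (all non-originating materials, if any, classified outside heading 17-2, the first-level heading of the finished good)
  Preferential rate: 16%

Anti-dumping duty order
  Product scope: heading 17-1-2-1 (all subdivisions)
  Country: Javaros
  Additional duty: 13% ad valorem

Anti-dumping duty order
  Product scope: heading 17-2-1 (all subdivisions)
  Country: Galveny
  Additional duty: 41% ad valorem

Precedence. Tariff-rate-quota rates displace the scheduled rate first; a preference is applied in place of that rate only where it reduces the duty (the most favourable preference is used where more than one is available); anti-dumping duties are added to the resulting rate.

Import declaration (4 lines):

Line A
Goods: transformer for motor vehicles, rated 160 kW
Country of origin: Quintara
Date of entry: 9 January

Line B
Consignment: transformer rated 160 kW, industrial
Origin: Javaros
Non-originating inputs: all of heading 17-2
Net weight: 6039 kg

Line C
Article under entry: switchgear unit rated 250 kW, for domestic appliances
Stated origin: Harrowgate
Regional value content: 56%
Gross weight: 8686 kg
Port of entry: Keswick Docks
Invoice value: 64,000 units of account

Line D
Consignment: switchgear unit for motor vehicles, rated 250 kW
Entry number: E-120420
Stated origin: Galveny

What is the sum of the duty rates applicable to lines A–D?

102%

Line A: transformer → 17-1; rated 160 kW → 17-1-1; for motor vehicles → 17-1-1-1. Scheduled 20%. No special measure applies. → 20%.
Line B: transformer → 17-1; rated 160 kW → 17-1-1; industrial → 17-1-1-2. Scheduled 34%. Javaros agreement on 17-2: 17-1-1-2 not covered. → 34%.
Line C: switchgear unit → 17-2; rated 250 kW → 17-2-2; for domestic appliances → 17-2-2-1. Scheduled 34%. quota on 17-2-2 exhausted → over-quota 24%; Harrowgate agreement on 17-2: RVC < 60%. → 24%.
Line D: switchgear unit → 17-2; rated 250 kW → 17-2-2; for motor vehicles → 17-2-2-3. Scheduled 23%. quota on 17-2-2 exhausted → over-quota 24%. → 24%.
Sum: 20% + 34% + 24% + 24% = 102%.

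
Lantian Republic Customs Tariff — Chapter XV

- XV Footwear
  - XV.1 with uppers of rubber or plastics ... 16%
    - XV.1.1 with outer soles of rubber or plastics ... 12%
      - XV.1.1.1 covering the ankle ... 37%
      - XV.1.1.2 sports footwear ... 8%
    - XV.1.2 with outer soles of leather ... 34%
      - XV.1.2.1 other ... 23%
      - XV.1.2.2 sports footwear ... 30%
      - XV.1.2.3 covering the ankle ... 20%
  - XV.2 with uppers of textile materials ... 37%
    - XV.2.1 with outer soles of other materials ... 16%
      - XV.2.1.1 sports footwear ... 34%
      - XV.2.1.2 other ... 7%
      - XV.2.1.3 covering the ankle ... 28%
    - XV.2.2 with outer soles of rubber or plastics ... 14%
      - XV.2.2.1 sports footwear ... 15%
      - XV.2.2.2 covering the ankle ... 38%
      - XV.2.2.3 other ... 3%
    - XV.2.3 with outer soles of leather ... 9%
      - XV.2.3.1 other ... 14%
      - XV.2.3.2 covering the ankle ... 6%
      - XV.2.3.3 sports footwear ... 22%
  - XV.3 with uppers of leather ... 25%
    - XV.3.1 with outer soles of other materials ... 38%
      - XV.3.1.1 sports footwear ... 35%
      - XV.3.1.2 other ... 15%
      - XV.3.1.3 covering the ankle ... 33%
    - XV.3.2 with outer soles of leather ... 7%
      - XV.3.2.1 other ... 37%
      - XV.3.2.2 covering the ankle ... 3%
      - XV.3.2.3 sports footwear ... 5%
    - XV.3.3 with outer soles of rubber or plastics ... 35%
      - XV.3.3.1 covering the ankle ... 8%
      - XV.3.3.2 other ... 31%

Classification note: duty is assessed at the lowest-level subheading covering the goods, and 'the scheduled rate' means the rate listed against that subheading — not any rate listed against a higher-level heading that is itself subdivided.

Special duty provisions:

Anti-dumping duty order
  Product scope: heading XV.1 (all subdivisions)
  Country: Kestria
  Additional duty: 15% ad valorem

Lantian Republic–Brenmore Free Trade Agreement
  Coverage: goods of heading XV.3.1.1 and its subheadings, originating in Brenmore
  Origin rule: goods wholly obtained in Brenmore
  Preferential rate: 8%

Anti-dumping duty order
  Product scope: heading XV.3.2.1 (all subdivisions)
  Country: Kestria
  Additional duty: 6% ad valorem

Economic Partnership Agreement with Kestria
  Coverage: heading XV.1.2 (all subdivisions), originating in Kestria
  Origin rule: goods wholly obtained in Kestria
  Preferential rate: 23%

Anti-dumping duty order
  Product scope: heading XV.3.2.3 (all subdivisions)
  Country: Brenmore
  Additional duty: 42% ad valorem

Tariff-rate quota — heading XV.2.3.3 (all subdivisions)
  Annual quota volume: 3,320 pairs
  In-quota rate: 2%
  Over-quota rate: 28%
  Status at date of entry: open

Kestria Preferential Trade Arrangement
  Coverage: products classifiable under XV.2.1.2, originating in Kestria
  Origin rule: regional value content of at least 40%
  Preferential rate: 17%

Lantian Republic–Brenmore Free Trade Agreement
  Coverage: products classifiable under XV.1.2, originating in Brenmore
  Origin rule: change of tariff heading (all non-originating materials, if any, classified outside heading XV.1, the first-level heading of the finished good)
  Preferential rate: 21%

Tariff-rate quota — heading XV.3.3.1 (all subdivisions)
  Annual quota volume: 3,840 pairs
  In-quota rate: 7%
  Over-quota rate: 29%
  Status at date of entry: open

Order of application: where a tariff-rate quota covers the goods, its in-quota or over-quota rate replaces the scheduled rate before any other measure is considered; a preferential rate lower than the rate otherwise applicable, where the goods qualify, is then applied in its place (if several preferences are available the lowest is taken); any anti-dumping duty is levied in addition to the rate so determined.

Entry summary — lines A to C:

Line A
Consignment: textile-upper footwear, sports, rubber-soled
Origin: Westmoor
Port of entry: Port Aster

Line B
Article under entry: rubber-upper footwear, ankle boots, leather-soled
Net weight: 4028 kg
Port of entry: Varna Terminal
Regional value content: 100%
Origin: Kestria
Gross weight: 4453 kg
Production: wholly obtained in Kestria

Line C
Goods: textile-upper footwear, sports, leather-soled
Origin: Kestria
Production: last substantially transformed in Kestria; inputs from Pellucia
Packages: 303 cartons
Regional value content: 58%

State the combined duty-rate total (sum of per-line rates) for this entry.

Line A: textile-upper → XV.2; rubber-soled → XV.2.2; sports → XV.2.2.1. Scheduled 15%. No special measure applies. → 15%.
Line B: rubber-upper → XV.1; leather-soled → XV.1.2; ankle boots → XV.1.2.3. Scheduled 20%. Kestria agreement on XV.1.2: wholly obtained → 23% available; Kestria agreement on XV.2.1.2: XV.1.2.3 not covered; preference 23% not lower than 20% → no reduction; anti-dumping (Kestria, XV.1): +15%; total 20% + 15% = 35%. → 35%.
Line C: textile-upper → XV.2; leather-soled → XV.2.3; sports → XV.2.3.3. Scheduled 22%. quota on XV.2.3.3 open → in-quota 2%; Kestria agreement on XV.1.2: XV.2.3.3 not covered; Kestria agreement on XV.2.1.2: XV.2.3.3 not covered. → 2%.
Sum: 15% + 35% + 2% = 52%.

52%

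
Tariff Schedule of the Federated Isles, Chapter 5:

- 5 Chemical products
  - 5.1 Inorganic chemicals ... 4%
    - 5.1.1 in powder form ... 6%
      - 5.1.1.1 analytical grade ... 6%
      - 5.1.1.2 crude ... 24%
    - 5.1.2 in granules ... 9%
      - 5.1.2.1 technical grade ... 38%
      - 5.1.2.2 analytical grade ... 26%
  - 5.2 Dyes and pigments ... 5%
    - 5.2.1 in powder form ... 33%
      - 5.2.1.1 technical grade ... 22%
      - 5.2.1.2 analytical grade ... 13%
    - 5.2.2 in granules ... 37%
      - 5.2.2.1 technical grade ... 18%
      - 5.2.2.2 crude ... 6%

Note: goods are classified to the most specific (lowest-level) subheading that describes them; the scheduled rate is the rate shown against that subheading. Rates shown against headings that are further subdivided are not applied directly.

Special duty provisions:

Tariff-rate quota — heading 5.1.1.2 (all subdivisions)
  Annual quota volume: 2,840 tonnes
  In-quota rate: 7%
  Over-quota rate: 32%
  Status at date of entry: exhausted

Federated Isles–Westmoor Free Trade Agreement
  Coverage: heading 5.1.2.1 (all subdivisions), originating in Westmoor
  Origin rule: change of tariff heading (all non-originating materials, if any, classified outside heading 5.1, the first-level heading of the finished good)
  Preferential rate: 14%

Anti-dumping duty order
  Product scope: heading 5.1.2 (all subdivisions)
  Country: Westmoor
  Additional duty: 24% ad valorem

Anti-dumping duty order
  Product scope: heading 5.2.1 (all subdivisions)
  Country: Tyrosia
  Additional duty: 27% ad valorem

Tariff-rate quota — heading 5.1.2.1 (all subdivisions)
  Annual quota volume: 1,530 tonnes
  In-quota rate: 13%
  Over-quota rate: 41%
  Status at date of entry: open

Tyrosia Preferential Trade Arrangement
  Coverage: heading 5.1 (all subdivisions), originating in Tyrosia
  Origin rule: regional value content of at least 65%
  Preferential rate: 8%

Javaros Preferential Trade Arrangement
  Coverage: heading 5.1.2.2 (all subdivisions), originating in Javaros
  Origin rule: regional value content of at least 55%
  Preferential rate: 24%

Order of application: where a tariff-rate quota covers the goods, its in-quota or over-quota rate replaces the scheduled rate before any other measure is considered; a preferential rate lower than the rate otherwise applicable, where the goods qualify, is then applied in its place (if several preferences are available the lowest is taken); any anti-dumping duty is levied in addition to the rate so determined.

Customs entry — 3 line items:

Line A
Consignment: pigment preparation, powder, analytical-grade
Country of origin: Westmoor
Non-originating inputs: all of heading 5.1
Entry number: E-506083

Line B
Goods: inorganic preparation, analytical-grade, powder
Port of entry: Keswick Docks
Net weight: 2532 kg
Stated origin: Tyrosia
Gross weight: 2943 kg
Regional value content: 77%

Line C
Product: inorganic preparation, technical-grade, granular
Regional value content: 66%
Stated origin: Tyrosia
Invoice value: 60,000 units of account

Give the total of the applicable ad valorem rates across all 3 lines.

27%

Line A: pigment → 5.2; powder → 5.2.1; analytical-grade → 5.2.1.2. Scheduled 13%. Westmoor agreement on 5.1.2.1: 5.2.1.2 not covered. → 13%.
Line B: inorganic → 5.1; powder → 5.1.1; analytical-grade → 5.1.1.1. Scheduled 6%. Tyrosia agreement on 5.1: RVC ≥ 65% → 8% available; preference 8% not lower than 6% → no reduction. → 6%.
Line C: inorganic → 5.1; granular → 5.1.2; technical-grade → 5.1.2.1. Scheduled 38%. quota on 5.1.2.1 open → in-quota 13%; Tyrosia agreement on 5.1: RVC ≥ 65% → 8% available; preferential 8%. → 8%.
Sum: 13% + 6% + 8% = 27%.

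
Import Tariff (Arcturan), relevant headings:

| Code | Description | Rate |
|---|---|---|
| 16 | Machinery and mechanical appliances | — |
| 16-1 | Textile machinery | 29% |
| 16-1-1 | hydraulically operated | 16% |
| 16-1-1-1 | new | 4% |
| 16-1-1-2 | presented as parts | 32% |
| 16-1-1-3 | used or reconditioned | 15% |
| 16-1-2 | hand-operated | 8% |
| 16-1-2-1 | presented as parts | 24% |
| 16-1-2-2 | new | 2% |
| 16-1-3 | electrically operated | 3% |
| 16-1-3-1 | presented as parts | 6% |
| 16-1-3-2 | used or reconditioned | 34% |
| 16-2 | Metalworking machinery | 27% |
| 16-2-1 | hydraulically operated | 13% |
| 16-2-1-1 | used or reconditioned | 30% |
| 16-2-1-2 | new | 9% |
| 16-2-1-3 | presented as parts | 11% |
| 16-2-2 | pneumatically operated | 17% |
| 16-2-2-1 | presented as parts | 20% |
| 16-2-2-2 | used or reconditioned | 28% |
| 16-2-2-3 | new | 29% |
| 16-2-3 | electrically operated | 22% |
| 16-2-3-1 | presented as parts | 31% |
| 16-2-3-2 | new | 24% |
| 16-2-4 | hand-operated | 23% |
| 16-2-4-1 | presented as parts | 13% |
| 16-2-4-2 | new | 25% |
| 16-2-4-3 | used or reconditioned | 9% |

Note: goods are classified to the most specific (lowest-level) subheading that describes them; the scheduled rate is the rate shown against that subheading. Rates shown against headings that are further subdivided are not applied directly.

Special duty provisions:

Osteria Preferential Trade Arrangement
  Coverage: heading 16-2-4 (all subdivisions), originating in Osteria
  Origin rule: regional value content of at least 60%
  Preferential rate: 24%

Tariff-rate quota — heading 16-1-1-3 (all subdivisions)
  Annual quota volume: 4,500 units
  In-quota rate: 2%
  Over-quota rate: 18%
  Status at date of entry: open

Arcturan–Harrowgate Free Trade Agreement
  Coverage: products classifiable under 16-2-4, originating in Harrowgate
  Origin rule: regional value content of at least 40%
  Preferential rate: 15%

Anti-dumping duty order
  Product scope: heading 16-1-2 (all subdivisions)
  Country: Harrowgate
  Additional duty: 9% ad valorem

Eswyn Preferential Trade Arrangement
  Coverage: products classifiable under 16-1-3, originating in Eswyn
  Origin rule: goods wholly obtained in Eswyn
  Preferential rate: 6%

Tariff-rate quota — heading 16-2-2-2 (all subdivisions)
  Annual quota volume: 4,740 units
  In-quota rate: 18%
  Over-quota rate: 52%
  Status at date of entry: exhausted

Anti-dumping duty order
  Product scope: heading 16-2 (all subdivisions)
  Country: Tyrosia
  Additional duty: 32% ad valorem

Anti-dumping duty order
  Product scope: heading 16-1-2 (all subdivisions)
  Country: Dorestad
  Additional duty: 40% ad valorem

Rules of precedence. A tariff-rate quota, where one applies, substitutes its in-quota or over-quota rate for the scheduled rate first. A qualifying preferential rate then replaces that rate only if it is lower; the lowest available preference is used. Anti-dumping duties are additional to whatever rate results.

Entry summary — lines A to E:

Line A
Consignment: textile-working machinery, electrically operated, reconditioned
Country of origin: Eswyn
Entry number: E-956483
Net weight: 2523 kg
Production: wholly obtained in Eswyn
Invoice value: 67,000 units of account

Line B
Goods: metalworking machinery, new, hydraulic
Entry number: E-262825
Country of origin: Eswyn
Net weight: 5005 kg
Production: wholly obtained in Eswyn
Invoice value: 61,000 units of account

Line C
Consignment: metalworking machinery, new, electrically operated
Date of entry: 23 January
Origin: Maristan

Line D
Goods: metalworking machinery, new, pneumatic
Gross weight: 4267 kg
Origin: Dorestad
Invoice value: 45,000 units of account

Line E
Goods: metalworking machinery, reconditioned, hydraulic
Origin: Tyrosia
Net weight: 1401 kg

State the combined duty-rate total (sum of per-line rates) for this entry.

130%

Line A: textile-working → 16-1; electrically operated → 16-1-3; reconditioned → 16-1-3-2. Scheduled 34%. Eswyn agreement on 16-1-3: wholly obtained → 6% available; preferential 6%. → 6%.
Line B: metalworking → 16-2; hydraulic → 16-2-1; new → 16-2-1-2. Scheduled 9%. Eswyn agreement on 16-1-3: 16-2-1-2 not covered. → 9%.
Line C: metalworking → 16-2; electrically operated → 16-2-3; new → 16-2-3-2. Scheduled 24%. No special measure applies. → 24%.
Line D: metalworking → 16-2; pneumatic → 16-2-2; new → 16-2-2-3. Scheduled 29%. No special measure applies. → 29%.
Line E: metalworking → 16-2; hydraulic → 16-2-1; reconditioned → 16-2-1-1. Scheduled 30%. anti-dumping (Tyrosia, 16-2): +32%; total 30% + 32% = 62%. → 62%.
Sum: 6% + 9% + 24% + 29% + 62% = 130%.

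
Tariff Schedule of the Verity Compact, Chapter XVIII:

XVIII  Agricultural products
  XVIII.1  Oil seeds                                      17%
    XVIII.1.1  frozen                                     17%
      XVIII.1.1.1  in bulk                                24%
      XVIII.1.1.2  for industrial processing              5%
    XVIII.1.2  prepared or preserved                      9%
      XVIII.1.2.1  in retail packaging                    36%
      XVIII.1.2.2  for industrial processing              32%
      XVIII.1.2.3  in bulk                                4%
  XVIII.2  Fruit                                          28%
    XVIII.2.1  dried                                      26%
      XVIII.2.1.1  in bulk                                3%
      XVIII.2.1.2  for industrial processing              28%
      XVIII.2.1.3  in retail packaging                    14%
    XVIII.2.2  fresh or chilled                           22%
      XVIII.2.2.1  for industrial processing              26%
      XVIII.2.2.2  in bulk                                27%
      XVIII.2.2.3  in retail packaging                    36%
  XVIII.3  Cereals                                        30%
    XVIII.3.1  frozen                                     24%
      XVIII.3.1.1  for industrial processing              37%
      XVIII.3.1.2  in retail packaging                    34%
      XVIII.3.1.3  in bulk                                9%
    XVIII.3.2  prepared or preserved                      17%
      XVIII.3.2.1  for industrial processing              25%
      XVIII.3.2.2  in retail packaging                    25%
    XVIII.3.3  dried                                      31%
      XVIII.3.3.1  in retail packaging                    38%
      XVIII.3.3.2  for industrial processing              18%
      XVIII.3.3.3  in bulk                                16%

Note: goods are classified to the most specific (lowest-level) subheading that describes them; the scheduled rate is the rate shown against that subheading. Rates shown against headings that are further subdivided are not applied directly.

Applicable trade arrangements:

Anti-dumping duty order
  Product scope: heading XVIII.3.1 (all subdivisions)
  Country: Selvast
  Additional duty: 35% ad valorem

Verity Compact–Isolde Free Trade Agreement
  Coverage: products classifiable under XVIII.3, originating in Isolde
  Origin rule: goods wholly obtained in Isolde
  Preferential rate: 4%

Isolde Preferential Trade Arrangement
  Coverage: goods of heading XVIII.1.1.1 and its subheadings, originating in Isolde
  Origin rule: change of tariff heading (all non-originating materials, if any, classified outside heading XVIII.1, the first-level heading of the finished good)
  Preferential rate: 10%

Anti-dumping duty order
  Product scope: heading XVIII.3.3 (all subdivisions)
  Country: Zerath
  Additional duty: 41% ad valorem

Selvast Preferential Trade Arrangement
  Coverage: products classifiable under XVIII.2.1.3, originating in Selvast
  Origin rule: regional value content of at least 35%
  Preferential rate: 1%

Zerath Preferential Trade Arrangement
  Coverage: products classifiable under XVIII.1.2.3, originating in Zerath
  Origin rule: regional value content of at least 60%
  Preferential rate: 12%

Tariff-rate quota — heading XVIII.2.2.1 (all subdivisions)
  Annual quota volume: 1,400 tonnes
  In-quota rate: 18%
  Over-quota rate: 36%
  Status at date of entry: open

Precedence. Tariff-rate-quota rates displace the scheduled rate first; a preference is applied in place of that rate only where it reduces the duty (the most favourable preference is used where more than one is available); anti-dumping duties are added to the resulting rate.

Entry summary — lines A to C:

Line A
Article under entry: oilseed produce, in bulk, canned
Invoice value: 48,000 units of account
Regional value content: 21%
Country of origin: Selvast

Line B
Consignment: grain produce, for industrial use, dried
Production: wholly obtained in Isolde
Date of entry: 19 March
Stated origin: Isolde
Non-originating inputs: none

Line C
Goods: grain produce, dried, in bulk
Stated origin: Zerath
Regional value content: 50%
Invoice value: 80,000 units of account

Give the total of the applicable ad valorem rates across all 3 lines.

65%

Line A: oilseed → XVIII.1; canned → XVIII.1.2; in bulk → XVIII.1.2.3. Scheduled 4%. Selvast agreement on XVIII.2.1.3: XVIII.1.2.3 not covered. → 4%.
Line B: grain → XVIII.3; dried → XVIII.3.3; for industrial use → XVIII.3.3.2. Scheduled 18%. Isolde agreement on XVIII.3: wholly obtained → 4% available; Isolde agreement on XVIII.1.1.1: XVIII.3.3.2 not covered; preferential 4%. → 4%.
Line C: grain → XVIII.3; dried → XVIII.3.3; in bulk → XVIII.3.3.3. Scheduled 16%. Zerath agreement on XVIII.1.2.3: XVIII.3.3.3 not covered; anti-dumping (Zerath, XVIII.3.3): +41%; total 16% + 41% = 57%. → 57%.
Sum: 4% + 4% + 57% = 65%.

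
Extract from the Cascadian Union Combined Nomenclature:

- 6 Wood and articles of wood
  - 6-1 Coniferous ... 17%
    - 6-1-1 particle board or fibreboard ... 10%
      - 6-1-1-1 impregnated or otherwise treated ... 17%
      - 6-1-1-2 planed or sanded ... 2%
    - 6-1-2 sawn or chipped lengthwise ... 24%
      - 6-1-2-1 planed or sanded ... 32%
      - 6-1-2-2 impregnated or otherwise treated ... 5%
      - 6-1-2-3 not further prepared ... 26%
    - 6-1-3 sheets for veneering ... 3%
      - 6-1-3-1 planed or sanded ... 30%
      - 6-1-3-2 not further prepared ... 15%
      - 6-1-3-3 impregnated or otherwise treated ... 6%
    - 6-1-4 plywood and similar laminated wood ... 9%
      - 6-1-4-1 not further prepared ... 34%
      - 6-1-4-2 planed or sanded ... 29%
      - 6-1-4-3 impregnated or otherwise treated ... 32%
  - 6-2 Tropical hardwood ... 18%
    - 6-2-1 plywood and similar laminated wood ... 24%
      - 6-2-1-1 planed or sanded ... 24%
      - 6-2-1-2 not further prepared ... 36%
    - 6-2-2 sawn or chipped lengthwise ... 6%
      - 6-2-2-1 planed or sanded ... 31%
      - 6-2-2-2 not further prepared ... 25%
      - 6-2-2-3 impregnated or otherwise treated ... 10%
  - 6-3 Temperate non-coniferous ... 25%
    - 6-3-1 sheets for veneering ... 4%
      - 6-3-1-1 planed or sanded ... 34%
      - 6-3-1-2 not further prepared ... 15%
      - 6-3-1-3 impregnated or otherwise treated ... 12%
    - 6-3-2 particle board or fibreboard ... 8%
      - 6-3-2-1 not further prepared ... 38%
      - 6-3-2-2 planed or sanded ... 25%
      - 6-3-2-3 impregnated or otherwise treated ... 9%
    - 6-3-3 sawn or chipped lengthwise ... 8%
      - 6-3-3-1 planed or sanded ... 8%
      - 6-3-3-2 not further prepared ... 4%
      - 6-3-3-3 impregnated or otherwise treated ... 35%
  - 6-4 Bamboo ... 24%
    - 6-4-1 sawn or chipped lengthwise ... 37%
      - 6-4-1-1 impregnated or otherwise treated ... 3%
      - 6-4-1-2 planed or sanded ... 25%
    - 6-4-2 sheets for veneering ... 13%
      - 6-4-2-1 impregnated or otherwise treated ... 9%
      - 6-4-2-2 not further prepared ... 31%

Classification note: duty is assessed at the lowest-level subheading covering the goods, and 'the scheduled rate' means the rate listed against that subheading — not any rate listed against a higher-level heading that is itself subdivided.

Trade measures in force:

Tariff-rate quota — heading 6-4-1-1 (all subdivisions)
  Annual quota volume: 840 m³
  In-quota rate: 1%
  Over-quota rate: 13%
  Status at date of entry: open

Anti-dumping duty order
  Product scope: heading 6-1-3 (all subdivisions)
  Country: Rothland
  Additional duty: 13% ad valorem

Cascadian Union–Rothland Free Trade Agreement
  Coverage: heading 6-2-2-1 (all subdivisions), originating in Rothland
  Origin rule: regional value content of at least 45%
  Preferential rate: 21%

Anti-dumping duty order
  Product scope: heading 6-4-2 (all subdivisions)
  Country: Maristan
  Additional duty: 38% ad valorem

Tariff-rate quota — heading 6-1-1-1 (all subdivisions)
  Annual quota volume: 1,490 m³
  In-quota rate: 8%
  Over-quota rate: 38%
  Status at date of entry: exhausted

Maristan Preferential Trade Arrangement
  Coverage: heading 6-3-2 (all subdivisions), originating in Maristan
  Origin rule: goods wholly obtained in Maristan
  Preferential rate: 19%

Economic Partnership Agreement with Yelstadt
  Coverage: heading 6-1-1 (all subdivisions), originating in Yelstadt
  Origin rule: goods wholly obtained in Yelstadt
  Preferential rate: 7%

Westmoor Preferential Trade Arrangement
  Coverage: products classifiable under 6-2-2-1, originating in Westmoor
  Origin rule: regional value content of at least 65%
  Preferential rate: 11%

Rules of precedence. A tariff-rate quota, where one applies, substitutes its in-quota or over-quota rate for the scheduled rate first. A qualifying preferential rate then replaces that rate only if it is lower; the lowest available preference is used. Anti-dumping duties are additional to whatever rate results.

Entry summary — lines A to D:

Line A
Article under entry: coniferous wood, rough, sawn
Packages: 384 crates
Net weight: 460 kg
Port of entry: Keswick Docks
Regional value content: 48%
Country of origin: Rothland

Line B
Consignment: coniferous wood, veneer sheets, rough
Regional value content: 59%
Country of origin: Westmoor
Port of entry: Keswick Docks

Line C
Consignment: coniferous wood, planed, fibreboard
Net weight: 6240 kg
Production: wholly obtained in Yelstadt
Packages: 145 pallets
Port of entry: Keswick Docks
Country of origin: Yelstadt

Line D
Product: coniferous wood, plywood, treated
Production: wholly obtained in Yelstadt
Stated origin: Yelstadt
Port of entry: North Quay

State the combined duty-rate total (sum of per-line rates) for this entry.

Line A: coniferous → 6-1; sawn → 6-1-2; rough → 6-1-2-3. Scheduled 26%. Rothland agreement on 6-2-2-1: 6-1-2-3 not covered. → 26%.
Line B: coniferous → 6-1; veneer sheets → 6-1-3; rough → 6-1-3-2. Scheduled 15%. Westmoor agreement on 6-2-2-1: 6-1-3-2 not covered. → 15%.
Line C: coniferous → 6-1; fibreboard → 6-1-1; planed → 6-1-1-2. Scheduled 2%. Yelstadt agreement on 6-1-1: wholly obtained → 7% available; preference 7% not lower than 2% → no reduction. → 2%.
Line D: coniferous → 6-1; plywood → 6-1-4; treated → 6-1-4-3. Scheduled 32%. Yelstadt agreement on 6-1-1: 6-1-4-3 not covered. → 32%.
Sum: 26% + 15% + 2% + 32% = 75%.

75%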